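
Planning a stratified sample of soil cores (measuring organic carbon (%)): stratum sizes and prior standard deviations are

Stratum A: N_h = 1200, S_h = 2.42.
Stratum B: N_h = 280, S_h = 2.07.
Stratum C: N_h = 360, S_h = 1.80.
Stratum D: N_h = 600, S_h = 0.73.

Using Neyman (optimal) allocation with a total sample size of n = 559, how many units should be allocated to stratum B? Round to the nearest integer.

71

Neyman allocation: n_h = n · N_h S_h / Σ N_i S_i, with n = 559.
  stratum A: N_h·S_h = 1200·2.42 = 2904.00
  stratum B: N_h·S_h = 280·2.07 = 579.60
  stratum C: N_h·S_h = 360·1.80 = 648.00
  stratum D: N_h·S_h = 600·0.73 = 438.00
Σ N_h S_h = 4569.60
n for stratum B = 559·579.60/4569.60 = 70.903 → 71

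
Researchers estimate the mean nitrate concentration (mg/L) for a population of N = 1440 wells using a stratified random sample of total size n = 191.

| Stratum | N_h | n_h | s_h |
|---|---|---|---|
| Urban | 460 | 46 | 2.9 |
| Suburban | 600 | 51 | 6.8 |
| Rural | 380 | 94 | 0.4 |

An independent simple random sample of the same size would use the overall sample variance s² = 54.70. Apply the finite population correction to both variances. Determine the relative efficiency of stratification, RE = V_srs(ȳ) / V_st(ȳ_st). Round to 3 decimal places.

RE ≈ 1.544

V̂(ȳ_st) = Σ W_h² (1 − n_h/N_h) s_h²/n_h, with W_h = N_h/N and N = 1440:
  stratum Urban: (460/1440)²·(1 − 46/460)·2.9²/46 = 0.0167908
  stratum Suburban: (600/1440)²·(1 − 51/600)·6.8²/51 = 0.144028
  stratum Rural: (380/1440)²·(1 − 94/380)·0.4²/94 = 8.92107e-05
V_st = 0.160908
V_srs = (1 − 191/1440)·54.70/191 = 0.248401
Relative efficiency = V_srs / V_st = 0.248401/0.160908 = 1.5437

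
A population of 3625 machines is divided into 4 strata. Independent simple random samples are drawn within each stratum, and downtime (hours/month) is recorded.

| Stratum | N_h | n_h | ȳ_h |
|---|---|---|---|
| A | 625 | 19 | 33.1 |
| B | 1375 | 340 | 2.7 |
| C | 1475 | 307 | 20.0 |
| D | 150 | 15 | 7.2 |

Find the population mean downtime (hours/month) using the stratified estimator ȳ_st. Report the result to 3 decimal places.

ȳ_st ≈ 15.167

N = Σ N_h = 3625. Stratum weights W_h = N_h/N.
ȳ_st = (625·33.1 + 1375·2.7 + 1475·20.0 + 150·7.2) / 3625 = 15.16690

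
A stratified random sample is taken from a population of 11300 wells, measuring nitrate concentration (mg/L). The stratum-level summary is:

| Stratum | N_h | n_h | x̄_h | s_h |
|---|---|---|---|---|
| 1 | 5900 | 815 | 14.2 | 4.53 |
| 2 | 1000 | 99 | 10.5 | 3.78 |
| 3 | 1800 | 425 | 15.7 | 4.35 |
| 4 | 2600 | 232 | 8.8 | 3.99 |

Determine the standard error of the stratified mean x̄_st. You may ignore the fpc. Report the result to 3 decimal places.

V̂(x̄_st) = Σ W_h² s_h²/n_h, with W_h = N_h/N and N = 11300:
  stratum 1: (5900/11300)²·4.53²/815 = 0.00686414
  stratum 2: (1000/11300)²·3.78²/99 = 0.00113029
  stratum 3: (1800/11300)²·4.35²/425 = 0.00112974
  stratum 4: (2600/11300)²·3.99²/232 = 0.00363285
V̂(x̄_st) = 0.012757
SE(x̄_st) = √0.012757 = 0.112947

SE(x̄_st) ≈ 0.113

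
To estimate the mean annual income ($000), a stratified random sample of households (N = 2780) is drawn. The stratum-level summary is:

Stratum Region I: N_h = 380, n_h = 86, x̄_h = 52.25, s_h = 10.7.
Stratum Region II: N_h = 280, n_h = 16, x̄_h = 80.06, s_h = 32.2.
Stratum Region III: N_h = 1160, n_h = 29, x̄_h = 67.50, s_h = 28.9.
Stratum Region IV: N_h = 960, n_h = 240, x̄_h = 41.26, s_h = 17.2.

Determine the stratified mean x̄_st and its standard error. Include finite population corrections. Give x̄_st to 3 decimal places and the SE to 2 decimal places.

x̄_st ≈ 57.619, SE ≈ 2.37

x̄_st = Σ W_h x̄_h = (380·52.25 + 280·80.06 + 1160·67.50 + 960·41.26)/2780 = 57.61921
V̂(x̄_st) = Σ W_h² (1 − n_h/N_h) s_h²/n_h, with W_h = N_h/N and N = 2780:
  stratum Region I: (380/2780)²·(1 − 86/380)·10.7²/86 = 0.0192447
  stratum Region II: (280/2780)²·(1 − 16/280)·32.2²/16 = 0.619818
  stratum Region III: (1160/2780)²·(1 − 29/1160)·28.9²/29 = 4.8891
  stratum Region IV: (960/2780)²·(1 − 240/960)·17.2²/240 = 0.110245
V̂(x̄_st) = 5.63841
SE(x̄_st) = √5.63841 = 2.37453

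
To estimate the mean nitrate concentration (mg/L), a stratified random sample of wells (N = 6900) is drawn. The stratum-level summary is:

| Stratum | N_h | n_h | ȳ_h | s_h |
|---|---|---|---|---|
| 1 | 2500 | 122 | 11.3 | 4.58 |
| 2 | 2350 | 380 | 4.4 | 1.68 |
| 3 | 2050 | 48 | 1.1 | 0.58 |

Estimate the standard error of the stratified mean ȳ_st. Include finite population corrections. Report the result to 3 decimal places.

SE(ȳ_st) ≈ 0.151

V̂(ȳ_st) = Σ W_h² (1 − n_h/N_h) s_h²/n_h, with W_h = N_h/N and N = 6900:
  stratum 1: (2500/6900)²·(1 − 122/2500)·4.58²/122 = 0.0214696
  stratum 2: (2350/6900)²·(1 − 380/2350)·1.68²/380 = 0.000722222
  stratum 3: (2050/6900)²·(1 − 48/2050)·0.58²/48 = 0.000604136
V̂(ȳ_st) = 0.022796
SE(ȳ_st) = √0.022796 = 0.150983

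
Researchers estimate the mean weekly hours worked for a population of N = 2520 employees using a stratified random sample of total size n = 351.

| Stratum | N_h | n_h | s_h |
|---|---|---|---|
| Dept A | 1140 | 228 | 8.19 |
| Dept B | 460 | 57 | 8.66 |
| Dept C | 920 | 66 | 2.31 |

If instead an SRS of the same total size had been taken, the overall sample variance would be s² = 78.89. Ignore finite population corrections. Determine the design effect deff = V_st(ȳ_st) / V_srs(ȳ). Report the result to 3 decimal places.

V̂(ȳ_st) = Σ W_h² s_h²/n_h, with W_h = N_h/N and N = 2520:
  stratum Dept A: (1140/2520)²·8.19²/228 = 0.0602063
  stratum Dept B: (460/2520)²·8.66²/57 = 0.0438405
  stratum Dept C: (920/2520)²·2.31²/66 = 0.0107759
V_st = 0.114823
V_srs = s²/n = 78.89/351 = 0.224758
deff = V_st / V_srs = 0.114823/0.224758 = 0.5109

deff ≈ 0.511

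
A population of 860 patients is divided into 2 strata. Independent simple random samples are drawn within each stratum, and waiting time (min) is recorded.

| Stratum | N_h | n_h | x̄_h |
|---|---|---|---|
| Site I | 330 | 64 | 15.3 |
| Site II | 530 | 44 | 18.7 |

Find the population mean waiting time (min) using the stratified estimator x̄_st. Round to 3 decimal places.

N = Σ N_h = 860. Stratum weights W_h = N_h/N.
x̄_st = (330·15.3 + 530·18.7) / 860 = 17.39535

x̄_st ≈ 17.395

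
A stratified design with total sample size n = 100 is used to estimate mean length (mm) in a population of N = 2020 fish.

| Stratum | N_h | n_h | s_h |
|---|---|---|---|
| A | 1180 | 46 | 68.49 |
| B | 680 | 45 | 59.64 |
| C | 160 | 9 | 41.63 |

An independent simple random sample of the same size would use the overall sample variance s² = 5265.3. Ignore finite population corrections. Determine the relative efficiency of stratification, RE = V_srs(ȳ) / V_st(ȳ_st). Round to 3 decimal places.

RE ≈ 1.171

V̂(ȳ_st) = Σ W_h² s_h²/n_h, with W_h = N_h/N and N = 2020:
  stratum A: (1180/2020)²·68.49²/46 = 34.7983
  stratum B: (680/2020)²·59.64²/45 = 8.95731
  stratum C: (160/2020)²·41.63²/9 = 1.20811
V_st = 44.9637
V_srs = s²/n = 5265.3/100 = 52.653
Relative efficiency = V_srs / V_st = 52.653/44.9637 = 1.1710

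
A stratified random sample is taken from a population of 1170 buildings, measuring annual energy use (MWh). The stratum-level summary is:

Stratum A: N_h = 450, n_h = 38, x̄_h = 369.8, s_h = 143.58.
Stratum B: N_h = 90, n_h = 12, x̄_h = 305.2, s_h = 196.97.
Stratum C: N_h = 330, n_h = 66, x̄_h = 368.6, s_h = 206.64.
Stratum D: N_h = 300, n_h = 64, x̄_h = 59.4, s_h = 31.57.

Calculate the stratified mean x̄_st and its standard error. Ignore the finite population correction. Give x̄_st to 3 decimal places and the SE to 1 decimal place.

x̄_st ≈ 284.903, SE ≈ 12.3

x̄_st = Σ W_h x̄_h = (450·369.8 + 90·305.2 + 330·368.6 + 300·59.4)/1170 = 284.90256
V̂(x̄_st) = Σ W_h² s_h²/n_h, with W_h = N_h/N and N = 1170:
  stratum A: (450/1170)²·143.58²/38 = 80.2523
  stratum B: (90/1170)²·196.97²/12 = 19.1308
  stratum C: (330/1170)²·206.64²/66 = 51.4684
  stratum D: (300/1170)²·31.57²/64 = 1.02386
V̂(x̄_st) = 151.875
SE(x̄_st) = √151.875 = 12.3238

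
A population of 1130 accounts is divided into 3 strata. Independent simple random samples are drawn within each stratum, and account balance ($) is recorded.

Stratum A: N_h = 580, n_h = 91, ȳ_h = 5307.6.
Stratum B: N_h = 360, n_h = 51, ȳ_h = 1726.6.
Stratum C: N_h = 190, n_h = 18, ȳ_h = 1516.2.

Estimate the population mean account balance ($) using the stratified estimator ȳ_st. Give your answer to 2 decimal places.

N = Σ N_h = 1130. Stratum weights W_h = N_h/N.
ȳ_st = (580·5307.6 + 360·1726.6 + 190·1516.2) / 1130 = 3529.2584

ȳ_st ≈ 3529.26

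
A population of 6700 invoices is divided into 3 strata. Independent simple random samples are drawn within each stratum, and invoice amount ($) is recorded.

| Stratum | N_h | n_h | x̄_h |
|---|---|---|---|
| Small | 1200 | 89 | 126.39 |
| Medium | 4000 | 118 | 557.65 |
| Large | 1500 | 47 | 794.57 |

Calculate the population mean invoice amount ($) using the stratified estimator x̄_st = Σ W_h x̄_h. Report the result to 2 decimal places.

x̄_st ≈ 533.45

N = Σ N_h = 6700. Stratum weights W_h = N_h/N.
x̄_st = (1200·126.39 + 4000·557.65 + 1500·794.57) / 6700 = 533.4512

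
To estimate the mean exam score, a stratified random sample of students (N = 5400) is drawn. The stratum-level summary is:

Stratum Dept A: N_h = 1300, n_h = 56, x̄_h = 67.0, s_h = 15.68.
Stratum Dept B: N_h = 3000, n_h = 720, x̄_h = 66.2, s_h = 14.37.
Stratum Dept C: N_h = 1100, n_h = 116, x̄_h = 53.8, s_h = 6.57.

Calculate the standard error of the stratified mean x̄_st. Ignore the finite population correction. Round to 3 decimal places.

SE(x̄_st) ≈ 0.599

V̂(x̄_st) = Σ W_h² s_h²/n_h, with W_h = N_h/N and N = 5400:
  stratum Dept A: (1300/5400)²·15.68²/56 = 0.25445
  stratum Dept B: (3000/5400)²·14.37²/720 = 0.0885189
  stratum Dept C: (1100/5400)²·6.57²/116 = 0.0154408
V̂(x̄_st) = 0.35841
SE(x̄_st) = √0.35841 = 0.598674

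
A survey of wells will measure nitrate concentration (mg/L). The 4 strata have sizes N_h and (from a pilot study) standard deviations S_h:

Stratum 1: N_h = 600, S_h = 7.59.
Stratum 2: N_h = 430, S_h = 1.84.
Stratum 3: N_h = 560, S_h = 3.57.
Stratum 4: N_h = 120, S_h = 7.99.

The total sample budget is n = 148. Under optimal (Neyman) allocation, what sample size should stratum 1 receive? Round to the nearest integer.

81

Neyman allocation: n_h = n · N_h S_h / Σ N_i S_i, with n = 148.
  stratum 1: N_h·S_h = 600·7.59 = 4554.00
  stratum 2: N_h·S_h = 430·1.84 = 791.20
  stratum 3: N_h·S_h = 560·3.57 = 1999.20
  stratum 4: N_h·S_h = 120·7.99 = 958.80
Σ N_h S_h = 8303.20
n for stratum 1 = 148·4554.00/8303.20 = 81.173 → 81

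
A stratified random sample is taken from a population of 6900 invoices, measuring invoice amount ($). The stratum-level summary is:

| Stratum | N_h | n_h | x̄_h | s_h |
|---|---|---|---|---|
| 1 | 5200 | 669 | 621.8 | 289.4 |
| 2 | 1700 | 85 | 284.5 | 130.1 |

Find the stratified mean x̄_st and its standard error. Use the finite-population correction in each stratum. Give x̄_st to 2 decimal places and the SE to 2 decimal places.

x̄_st ≈ 538.70, SE ≈ 8.57

x̄_st = Σ W_h x̄_h = (5200·621.8 + 1700·284.5)/6900 = 538.69710
V̂(x̄_st) = Σ W_h² (1 − n_h/N_h) s_h²/n_h, with W_h = N_h/N and N = 6900:
  stratum 1: (5200/6900)²·(1 − 669/5200)·289.4²/669 = 61.9541
  stratum 2: (1700/6900)²·(1 − 85/1700)·130.1²/85 = 11.4831
V̂(x̄_st) = 73.4372
SE(x̄_st) = √73.4372 = 8.56955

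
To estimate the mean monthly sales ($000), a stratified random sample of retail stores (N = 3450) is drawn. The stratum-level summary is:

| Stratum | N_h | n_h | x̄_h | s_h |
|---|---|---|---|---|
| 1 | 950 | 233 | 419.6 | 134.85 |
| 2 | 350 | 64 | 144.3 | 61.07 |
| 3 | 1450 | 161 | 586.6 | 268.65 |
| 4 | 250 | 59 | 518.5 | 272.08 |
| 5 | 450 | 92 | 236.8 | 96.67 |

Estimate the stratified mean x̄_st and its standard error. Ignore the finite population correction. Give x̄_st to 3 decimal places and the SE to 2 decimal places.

x̄_st ≈ 445.183, SE ≈ 9.70

x̄_st = Σ W_h x̄_h = (950·419.6 + 350·144.3 + 1450·586.6 + 250·518.5 + 450·236.8)/3450 = 445.18261
V̂(x̄_st) = Σ W_h² s_h²/n_h, with W_h = N_h/N and N = 3450:
  stratum 1: (950/3450)²·134.85²/233 = 5.91773
  stratum 2: (350/3450)²·61.07²/64 = 0.599755
  stratum 3: (1450/3450)²·268.65²/161 = 79.1855
  stratum 4: (250/3450)²·272.08²/59 = 6.58845
  stratum 5: (450/3450)²·96.67²/92 = 1.72815
V̂(x̄_st) = 94.0196
SE(x̄_st) = √94.0196 = 9.69637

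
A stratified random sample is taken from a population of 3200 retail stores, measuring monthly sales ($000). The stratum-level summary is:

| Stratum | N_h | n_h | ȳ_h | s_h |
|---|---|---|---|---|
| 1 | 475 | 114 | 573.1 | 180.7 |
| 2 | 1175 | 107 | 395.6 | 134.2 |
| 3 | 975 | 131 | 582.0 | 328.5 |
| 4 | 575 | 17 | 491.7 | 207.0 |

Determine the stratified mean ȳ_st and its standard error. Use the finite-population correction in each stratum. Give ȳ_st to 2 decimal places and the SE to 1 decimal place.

ȳ_st = Σ W_h ȳ_h = (475·573.1 + 1175·395.6 + 975·582.0 + 575·491.7)/3200 = 496.00937
V̂(ȳ_st) = Σ W_h² (1 − n_h/N_h) s_h²/n_h, with W_h = N_h/N and N = 3200:
  stratum 1: (475/3200)²·(1 − 114/475)·180.7²/114 = 4.79637
  stratum 2: (1175/3200)²·(1 − 107/1175)·134.2²/107 = 20.6267
  stratum 3: (975/3200)²·(1 − 131/975)·328.5²/131 = 66.1983
  stratum 4: (575/3200)²·(1 − 17/575)·207.0²/17 = 78.9758
V̂(ȳ_st) = 170.597
SE(ȳ_st) = √170.597 = 13.0613

ȳ_st ≈ 496.01, SE ≈ 13.1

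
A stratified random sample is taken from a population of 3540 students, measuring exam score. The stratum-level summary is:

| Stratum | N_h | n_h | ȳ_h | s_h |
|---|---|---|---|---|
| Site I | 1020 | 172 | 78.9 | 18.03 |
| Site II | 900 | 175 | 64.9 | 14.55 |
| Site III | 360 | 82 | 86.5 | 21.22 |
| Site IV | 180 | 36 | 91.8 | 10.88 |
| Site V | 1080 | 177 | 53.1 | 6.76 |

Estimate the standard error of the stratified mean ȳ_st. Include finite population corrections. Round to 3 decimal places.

SE(ȳ_st) ≈ 0.514

V̂(ȳ_st) = Σ W_h² (1 − n_h/N_h) s_h²/n_h, with W_h = N_h/N and N = 3540:
  stratum Site I: (1020/3540)²·(1 − 172/1020)·18.03²/172 = 0.130453
  stratum Site II: (900/3540)²·(1 − 175/900)·14.55²/175 = 0.0629886
  stratum Site III: (360/3540)²·(1 − 82/360)·21.22²/82 = 0.0438549
  stratum Site IV: (180/3540)²·(1 − 36/180)·10.88²/36 = 0.00680117
  stratum Site V: (1080/3540)²·(1 − 177/1080)·6.76²/177 = 0.0200921
V̂(ȳ_st) = 0.264189
SE(ȳ_st) = √0.264189 = 0.513993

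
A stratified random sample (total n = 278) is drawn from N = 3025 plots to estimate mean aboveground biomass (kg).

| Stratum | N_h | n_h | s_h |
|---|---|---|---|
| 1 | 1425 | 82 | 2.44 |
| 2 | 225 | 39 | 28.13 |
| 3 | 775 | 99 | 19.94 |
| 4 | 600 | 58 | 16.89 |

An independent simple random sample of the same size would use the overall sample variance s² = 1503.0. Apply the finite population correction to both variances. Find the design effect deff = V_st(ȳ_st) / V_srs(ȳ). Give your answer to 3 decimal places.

deff ≈ 0.104

V̂(ȳ_st) = Σ W_h² (1 − n_h/N_h) s_h²/n_h, with W_h = N_h/N and N = 3025:
  stratum 1: (1425/3025)²·(1 − 82/1425)·2.44²/82 = 0.0151847
  stratum 2: (225/3025)²·(1 − 39/225)·28.13²/39 = 0.0927939
  stratum 3: (775/3025)²·(1 − 99/775)·19.94²/99 = 0.229939
  stratum 4: (600/3025)²·(1 − 58/600)·16.89²/58 = 0.174796
V_st = 0.512714
V_srs = (1 − 278/3025)·1503.0/278 = 4.90962
deff = V_st / V_srs = 0.512714/4.90962 = 0.1044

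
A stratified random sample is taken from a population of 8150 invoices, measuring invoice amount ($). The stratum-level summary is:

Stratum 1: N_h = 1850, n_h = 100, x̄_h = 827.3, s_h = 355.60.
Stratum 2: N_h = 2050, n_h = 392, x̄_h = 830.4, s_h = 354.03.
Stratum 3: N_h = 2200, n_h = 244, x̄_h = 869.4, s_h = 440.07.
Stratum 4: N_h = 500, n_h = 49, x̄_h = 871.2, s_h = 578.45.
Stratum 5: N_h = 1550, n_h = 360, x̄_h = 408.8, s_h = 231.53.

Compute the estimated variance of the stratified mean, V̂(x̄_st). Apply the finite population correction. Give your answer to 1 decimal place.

V̂(x̄_st) = Σ W_h² (1 − n_h/N_h) s_h²/n_h, with W_h = N_h/N and N = 8150:
  stratum 1: (1850/8150)²·(1 − 100/1850)·355.60²/100 = 61.6337
  stratum 2: (2050/8150)²·(1 − 392/2050)·354.03²/392 = 16.3613
  stratum 3: (2200/8150)²·(1 − 244/2200)·440.07²/244 = 51.4198
  stratum 4: (500/8150)²·(1 − 49/500)·578.45²/49 = 23.1829
  stratum 5: (1550/8150)²·(1 − 360/1550)·231.53²/360 = 4.135
V̂(x̄_st) = 156.733

V̂(x̄_st) ≈ 156.7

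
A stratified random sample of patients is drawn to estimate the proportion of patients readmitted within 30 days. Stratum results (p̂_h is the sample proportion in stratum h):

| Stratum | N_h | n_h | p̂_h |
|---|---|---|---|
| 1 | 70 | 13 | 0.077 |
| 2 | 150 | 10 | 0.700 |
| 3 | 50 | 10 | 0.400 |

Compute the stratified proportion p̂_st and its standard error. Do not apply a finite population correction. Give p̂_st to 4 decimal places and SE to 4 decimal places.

p̂_st ≈ 0.4829, SE ≈ 0.0923

N = 270; stratum weights W_h = N_h/N.
p̂_st = Σ W_h p̂_h = (70·0.077 + 150·0.700 + 50·0.400)/270 = 0.48293
V̂(p̂_st) = Σ W_h² p̂_h(1−p̂_h)/(n_h−1):
  stratum 1: (70/270)²·0.077·0.923/12 = 0.000398089
  stratum 2: (150/270)²·0.700·0.300/9 = 0.00720165
  stratum 3: (50/270)²·0.400·0.600/9 = 0.000914495
V̂(p̂_st) = 0.00851423; SE = √V̂ = 0.0922726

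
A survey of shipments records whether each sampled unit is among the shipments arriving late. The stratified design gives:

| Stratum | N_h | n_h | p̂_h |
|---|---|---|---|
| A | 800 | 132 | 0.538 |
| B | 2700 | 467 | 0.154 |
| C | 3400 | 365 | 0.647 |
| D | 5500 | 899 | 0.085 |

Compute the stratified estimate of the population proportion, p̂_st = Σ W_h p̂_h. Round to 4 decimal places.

N = 12400; stratum weights W_h = N_h/N.
p̂_st = Σ W_h p̂_h = (800·0.538 + 2700·0.154 + 3400·0.647 + 5500·0.085)/12400 = 0.28335

p̂_st ≈ 0.2833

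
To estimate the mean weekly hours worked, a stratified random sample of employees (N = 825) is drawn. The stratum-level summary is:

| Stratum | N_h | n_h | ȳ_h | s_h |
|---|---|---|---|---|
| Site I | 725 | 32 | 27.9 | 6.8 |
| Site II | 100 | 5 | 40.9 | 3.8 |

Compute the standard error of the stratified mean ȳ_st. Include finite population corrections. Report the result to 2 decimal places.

V̂(ȳ_st) = Σ W_h² (1 − n_h/N_h) s_h²/n_h, with W_h = N_h/N and N = 825:
  stratum Site I: (725/825)²·(1 − 32/725)·6.8²/32 = 1.06667
  stratum Site II: (100/825)²·(1 − 5/100)·3.8²/5 = 0.04031
V̂(ȳ_st) = 1.10698
SE(ȳ_st) = √1.10698 = 1.05213

SE(ȳ_st) ≈ 1.05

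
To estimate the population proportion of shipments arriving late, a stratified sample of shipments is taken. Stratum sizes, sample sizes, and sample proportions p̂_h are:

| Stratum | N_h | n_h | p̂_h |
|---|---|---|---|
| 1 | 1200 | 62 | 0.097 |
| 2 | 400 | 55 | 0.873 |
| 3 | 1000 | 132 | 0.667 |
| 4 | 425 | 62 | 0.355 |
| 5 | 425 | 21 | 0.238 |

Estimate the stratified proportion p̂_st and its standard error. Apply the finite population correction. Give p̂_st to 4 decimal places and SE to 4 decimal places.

N = 3450; stratum weights W_h = N_h/N.
p̂_st = Σ W_h p̂_h = (1200·0.097 + 400·0.873 + 1000·0.667 + 425·0.355 + 425·0.238)/3450 = 0.40134
V̂(p̂_st) = Σ W_h² (1 − n_h/N_h) p̂_h(1−p̂_h)/(n_h−1):
  stratum 1: (1200/3450)²·(1 − 62/1200)·0.097·0.903/61 = 0.000164746
  stratum 2: (400/3450)²·(1 − 55/400)·0.873·0.127/54 = 2.38048e-05
  stratum 3: (1000/3450)²·(1 − 132/1000)·0.667·0.333/131 = 0.000123646
  stratum 4: (425/3450)²·(1 − 62/425)·0.355·0.645/61 = 4.86537e-05
  stratum 5: (425/3450)²·(1 − 21/425)·0.238·0.762/20 = 0.000130808
V̂(p̂_st) = 0.000491659; SE = √V̂ = 0.0221734

p̂_st ≈ 0.4013, SE ≈ 0.0222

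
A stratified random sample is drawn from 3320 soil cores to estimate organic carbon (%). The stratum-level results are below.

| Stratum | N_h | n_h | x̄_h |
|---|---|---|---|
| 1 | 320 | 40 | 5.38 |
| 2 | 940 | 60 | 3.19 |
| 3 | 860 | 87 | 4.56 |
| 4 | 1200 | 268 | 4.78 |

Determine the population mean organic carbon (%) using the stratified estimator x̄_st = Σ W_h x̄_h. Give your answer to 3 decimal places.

x̄_st ≈ 4.331

N = Σ N_h = 3320. Stratum weights W_h = N_h/N.
x̄_st = (320·5.38 + 940·3.19 + 860·4.56 + 1200·4.78) / 3320 = 4.33066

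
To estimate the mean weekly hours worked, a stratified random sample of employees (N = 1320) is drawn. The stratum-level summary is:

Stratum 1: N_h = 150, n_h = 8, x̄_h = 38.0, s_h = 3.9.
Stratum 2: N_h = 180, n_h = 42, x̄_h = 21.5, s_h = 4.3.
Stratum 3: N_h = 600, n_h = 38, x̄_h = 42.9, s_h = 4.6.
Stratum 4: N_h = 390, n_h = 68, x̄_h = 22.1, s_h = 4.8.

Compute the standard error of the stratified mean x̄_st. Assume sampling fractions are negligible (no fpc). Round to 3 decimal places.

V̂(x̄_st) = Σ W_h² s_h²/n_h, with W_h = N_h/N and N = 1320:
  stratum 1: (150/1320)²·3.9²/8 = 0.0245513
  stratum 2: (180/1320)²·4.3²/42 = 0.00818625
  stratum 3: (600/1320)²·4.6²/38 = 0.11505
  stratum 4: (390/1320)²·4.8²/68 = 0.0295771
V̂(x̄_st) = 0.177365
SE(x̄_st) = √0.177365 = 0.421147

SE(x̄_st) ≈ 0.421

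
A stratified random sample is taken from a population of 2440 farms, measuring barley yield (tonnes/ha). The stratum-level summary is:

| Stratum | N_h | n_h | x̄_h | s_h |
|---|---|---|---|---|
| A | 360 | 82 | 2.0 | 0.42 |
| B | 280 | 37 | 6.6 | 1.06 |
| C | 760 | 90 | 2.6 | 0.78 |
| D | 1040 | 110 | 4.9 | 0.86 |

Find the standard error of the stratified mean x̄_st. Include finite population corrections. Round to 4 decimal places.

V̂(x̄_st) = Σ W_h² (1 − n_h/N_h) s_h²/n_h, with W_h = N_h/N and N = 2440:
  stratum A: (360/2440)²·(1 − 82/360)·0.42²/82 = 3.6162e-05
  stratum B: (280/2440)²·(1 − 37/280)·1.06²/37 = 0.000347052
  stratum C: (760/2440)²·(1 − 90/760)·0.78²/90 = 0.00057817
  stratum D: (1040/2440)²·(1 − 110/1040)·0.86²/110 = 0.0010923
V̂(x̄_st) = 0.00205368
SE(x̄_st) = √0.00205368 = 0.0453176

SE(x̄_st) ≈ 0.0453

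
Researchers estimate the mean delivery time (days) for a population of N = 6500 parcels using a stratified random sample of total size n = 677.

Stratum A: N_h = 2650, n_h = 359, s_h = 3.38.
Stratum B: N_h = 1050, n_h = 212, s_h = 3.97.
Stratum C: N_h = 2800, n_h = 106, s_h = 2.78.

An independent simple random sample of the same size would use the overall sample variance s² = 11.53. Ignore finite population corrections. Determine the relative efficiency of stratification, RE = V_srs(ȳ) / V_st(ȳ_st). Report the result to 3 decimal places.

RE ≈ 0.820

V̂(ȳ_st) = Σ W_h² s_h²/n_h, with W_h = N_h/N and N = 6500:
  stratum A: (2650/6500)²·3.38²/359 = 0.00528937
  stratum B: (1050/6500)²·3.97²/212 = 0.00193998
  stratum C: (2800/6500)²·2.78²/106 = 0.0135292
V_st = 0.0207586
V_srs = s²/n = 11.53/677 = 0.017031
Relative efficiency = V_srs / V_st = 0.017031/0.0207586 = 0.8204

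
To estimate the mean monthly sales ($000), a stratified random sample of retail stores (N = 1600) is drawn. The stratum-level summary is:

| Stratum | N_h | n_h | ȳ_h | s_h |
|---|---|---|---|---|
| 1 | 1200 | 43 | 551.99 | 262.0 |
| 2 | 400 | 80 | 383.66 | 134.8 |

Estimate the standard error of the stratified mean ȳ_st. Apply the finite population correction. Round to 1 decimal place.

V̂(ȳ_st) = Σ W_h² (1 − n_h/N_h) s_h²/n_h, with W_h = N_h/N and N = 1600:
  stratum 1: (1200/1600)²·(1 − 43/1200)·262.0²/43 = 865.782
  stratum 2: (400/1600)²·(1 − 80/400)·134.8²/80 = 11.3569
V̂(ȳ_st) = 877.139
SE(ȳ_st) = √877.139 = 29.6165

SE(ȳ_st) ≈ 29.6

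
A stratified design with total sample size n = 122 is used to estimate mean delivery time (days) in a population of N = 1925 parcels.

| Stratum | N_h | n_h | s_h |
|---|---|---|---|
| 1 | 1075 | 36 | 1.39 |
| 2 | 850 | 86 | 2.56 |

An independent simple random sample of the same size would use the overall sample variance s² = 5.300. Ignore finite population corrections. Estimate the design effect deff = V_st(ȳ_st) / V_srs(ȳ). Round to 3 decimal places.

deff ≈ 0.727

V̂(ȳ_st) = Σ W_h² s_h²/n_h, with W_h = N_h/N and N = 1925:
  stratum 1: (1075/1925)²·1.39²/36 = 0.0167372
  stratum 2: (850/1925)²·2.56²/86 = 0.0148579
V_st = 0.0315951
V_srs = s²/n = 5.300/122 = 0.0434426
deff = V_st / V_srs = 0.0315951/0.0434426 = 0.7273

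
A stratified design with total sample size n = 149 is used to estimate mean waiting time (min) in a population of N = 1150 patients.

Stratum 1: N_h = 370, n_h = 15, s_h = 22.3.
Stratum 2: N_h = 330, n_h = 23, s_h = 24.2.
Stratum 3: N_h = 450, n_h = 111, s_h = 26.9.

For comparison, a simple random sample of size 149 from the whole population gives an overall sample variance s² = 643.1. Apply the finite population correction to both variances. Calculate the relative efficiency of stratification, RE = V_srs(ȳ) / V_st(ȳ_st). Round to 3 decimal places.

RE ≈ 0.627

V̂(ȳ_st) = Σ W_h² (1 − n_h/N_h) s_h²/n_h, with W_h = N_h/N and N = 1150:
  stratum 1: (370/1150)²·(1 − 15/370)·22.3²/15 = 3.29271
  stratum 2: (330/1150)²·(1 − 23/330)·24.2²/23 = 1.95056
  stratum 3: (450/1150)²·(1 − 111/450)·26.9²/111 = 0.751966
V_st = 5.99523
V_srs = (1 − 149/1150)·643.1/149 = 3.75689
Relative efficiency = V_srs / V_st = 3.75689/5.99523 = 0.6266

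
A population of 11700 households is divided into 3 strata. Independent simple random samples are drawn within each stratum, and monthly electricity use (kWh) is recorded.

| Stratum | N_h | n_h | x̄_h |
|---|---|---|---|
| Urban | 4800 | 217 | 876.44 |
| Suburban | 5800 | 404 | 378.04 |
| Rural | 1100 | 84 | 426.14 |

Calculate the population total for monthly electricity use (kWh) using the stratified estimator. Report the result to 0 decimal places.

τ̂_st = Σ N_h x̄_h = 4800·876.44 + 5800·378.04 + 1100·426.14 = 6868298

τ̂_st ≈ 6868298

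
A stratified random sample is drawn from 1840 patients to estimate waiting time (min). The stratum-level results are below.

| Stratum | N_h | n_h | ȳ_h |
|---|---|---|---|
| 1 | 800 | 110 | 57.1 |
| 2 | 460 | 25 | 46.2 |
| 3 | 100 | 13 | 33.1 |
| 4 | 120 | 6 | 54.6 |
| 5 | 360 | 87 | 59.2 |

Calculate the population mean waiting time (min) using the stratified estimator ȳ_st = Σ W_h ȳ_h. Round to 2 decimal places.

N = Σ N_h = 1840. Stratum weights W_h = N_h/N.
ȳ_st = (800·57.1 + 460·46.2 + 100·33.1 + 120·54.6 + 360·59.2) / 1840 = 53.3185

ȳ_st ≈ 53.32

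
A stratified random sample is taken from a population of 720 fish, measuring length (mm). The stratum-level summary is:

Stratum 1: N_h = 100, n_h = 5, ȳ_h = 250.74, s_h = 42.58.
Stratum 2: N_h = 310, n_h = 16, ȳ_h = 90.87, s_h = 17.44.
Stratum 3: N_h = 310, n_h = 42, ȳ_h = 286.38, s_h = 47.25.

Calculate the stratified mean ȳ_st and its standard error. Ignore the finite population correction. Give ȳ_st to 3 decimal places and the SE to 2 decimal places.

ȳ_st = Σ W_h ȳ_h = (100·250.74 + 310·90.87 + 310·286.38)/720 = 197.25208
V̂(ȳ_st) = Σ W_h² s_h²/n_h, with W_h = N_h/N and N = 720:
  stratum 1: (100/720)²·42.58²/5 = 6.99482
  stratum 2: (310/720)²·17.44²/16 = 3.52396
  stratum 3: (310/720)²·47.25²/42 = 9.854
V̂(ȳ_st) = 20.3728
SE(ȳ_st) = √20.3728 = 4.51362

ȳ_st ≈ 197.252, SE ≈ 4.51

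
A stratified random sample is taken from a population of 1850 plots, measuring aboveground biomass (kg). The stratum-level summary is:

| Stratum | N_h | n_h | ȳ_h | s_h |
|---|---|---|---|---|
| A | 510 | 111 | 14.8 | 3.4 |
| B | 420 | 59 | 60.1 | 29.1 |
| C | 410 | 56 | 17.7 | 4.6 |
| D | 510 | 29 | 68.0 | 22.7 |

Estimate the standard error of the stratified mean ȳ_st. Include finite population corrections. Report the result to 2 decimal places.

V̂(ȳ_st) = Σ W_h² (1 − n_h/N_h) s_h²/n_h, with W_h = N_h/N and N = 1850:
  stratum A: (510/1850)²·(1 − 111/510)·3.4²/111 = 0.00619205
  stratum B: (420/1850)²·(1 − 59/420)·29.1²/59 = 0.635839
  stratum C: (410/1850)²·(1 − 56/410)·4.6²/56 = 0.016024
  stratum D: (510/1850)²·(1 − 29/510)·22.7²/29 = 1.27358
V̂(ȳ_st) = 1.93163
SE(ȳ_st) = √1.93163 = 1.38983

SE(ȳ_st) ≈ 1.39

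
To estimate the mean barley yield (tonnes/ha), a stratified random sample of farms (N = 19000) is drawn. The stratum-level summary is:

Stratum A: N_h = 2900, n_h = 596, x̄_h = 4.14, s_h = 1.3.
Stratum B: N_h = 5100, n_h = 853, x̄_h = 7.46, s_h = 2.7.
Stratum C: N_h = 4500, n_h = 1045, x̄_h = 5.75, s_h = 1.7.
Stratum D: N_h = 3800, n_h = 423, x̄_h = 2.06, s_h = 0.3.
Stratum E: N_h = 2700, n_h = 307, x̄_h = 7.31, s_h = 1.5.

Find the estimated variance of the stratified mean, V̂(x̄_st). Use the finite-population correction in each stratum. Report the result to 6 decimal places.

V̂(x̄_st) = Σ W_h² (1 − n_h/N_h) s_h²/n_h, with W_h = N_h/N and N = 19000:
  stratum A: (2900/19000)²·(1 − 596/2900)·1.3²/596 = 5.24824e-05
  stratum B: (5100/19000)²·(1 − 853/5100)·2.7²/853 = 0.000512771
  stratum C: (4500/19000)²·(1 − 1045/4500)·1.7²/1045 = 0.000119106
  stratum D: (3800/19000)²·(1 − 423/3800)·0.3²/423 = 7.56327e-06
  stratum E: (2700/19000)²·(1 − 307/2700)·1.5²/307 = 0.000131173
V̂(x̄_st) = 0.000823096

V̂(x̄_st) ≈ 0.000823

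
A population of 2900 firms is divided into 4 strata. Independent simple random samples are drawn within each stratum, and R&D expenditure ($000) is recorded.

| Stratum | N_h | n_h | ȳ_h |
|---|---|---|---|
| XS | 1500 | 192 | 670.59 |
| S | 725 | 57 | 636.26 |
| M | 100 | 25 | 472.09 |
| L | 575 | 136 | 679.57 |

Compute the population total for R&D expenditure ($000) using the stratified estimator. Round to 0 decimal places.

τ̂_st = Σ N_h ȳ_h = 1500·670.59 + 725·636.26 + 100·472.09 + 575·679.57 = 1905135

τ̂_st ≈ 1905135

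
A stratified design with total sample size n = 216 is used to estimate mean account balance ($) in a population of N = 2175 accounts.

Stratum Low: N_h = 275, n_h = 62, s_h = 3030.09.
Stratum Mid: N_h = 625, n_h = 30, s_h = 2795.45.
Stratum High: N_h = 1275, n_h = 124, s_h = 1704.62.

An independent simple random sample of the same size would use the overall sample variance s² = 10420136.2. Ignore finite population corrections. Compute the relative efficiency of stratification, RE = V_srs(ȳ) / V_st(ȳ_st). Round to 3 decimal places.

V̂(ȳ_st) = Σ W_h² s_h²/n_h, with W_h = N_h/N and N = 2175:
  stratum Low: (275/2175)²·3030.09²/62 = 2367.37
  stratum Mid: (625/2175)²·2795.45²/30 = 21509.2
  stratum High: (1275/2175)²·1704.62²/124 = 8052.59
V_st = 31929.1
V_srs = s²/n = 10420136.2/216 = 48241.4
Relative efficiency = V_srs / V_st = 48241.4/31929.1 = 1.5109

RE ≈ 1.511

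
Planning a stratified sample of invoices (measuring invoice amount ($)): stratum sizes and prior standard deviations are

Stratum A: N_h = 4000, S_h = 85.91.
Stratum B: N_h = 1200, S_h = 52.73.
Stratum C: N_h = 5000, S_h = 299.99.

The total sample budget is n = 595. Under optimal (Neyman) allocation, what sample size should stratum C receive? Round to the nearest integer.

468

Neyman allocation: n_h = n · N_h S_h / Σ N_i S_i, with n = 595.
  stratum A: N_h·S_h = 4000·85.91 = 343640.00
  stratum B: N_h·S_h = 1200·52.73 = 63276.00
  stratum C: N_h·S_h = 5000·299.99 = 1499950.00
Σ N_h S_h = 1906866.00
n for stratum C = 595·1499950.00/1906866.00 = 468.030 → 468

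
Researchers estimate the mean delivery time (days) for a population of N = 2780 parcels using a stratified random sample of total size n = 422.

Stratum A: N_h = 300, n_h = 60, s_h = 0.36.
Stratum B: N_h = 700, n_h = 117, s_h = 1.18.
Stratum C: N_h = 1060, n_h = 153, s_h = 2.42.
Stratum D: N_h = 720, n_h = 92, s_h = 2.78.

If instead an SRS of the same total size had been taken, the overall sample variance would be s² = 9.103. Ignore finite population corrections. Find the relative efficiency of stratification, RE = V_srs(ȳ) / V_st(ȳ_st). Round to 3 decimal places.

V̂(ȳ_st) = Σ W_h² s_h²/n_h, with W_h = N_h/N and N = 2780:
  stratum A: (300/2780)²·0.36²/60 = 2.5154e-05
  stratum B: (700/2780)²·1.18²/117 = 0.000754544
  stratum C: (1060/2780)²·2.42²/153 = 0.00556495
  stratum D: (720/2780)²·2.78²/92 = 0.00563478
V_st = 0.0119794
V_srs = s²/n = 9.103/422 = 0.0215711
Relative efficiency = V_srs / V_st = 0.0215711/0.0119794 = 1.8007

RE ≈ 1.801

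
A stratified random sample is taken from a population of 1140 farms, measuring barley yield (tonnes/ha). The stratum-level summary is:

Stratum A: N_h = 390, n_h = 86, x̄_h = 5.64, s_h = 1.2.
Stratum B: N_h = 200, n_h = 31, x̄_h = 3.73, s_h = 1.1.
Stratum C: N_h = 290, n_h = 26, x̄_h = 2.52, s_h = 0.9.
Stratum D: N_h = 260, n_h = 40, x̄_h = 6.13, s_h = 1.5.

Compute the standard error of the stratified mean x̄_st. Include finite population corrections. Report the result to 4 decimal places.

SE(x̄_st) ≈ 0.0828

V̂(x̄_st) = Σ W_h² (1 − n_h/N_h) s_h²/n_h, with W_h = N_h/N and N = 1140:
  stratum A: (390/1140)²·(1 − 86/390)·1.2²/86 = 0.00152754
  stratum B: (200/1140)²·(1 − 31/200)·1.1²/31 = 0.00101515
  stratum C: (290/1140)²·(1 − 26/290)·0.9²/26 = 0.00183529
  stratum D: (260/1140)²·(1 − 40/260)·1.5²/40 = 0.00247576
V̂(x̄_st) = 0.00685374
SE(x̄_st) = √0.00685374 = 0.0827873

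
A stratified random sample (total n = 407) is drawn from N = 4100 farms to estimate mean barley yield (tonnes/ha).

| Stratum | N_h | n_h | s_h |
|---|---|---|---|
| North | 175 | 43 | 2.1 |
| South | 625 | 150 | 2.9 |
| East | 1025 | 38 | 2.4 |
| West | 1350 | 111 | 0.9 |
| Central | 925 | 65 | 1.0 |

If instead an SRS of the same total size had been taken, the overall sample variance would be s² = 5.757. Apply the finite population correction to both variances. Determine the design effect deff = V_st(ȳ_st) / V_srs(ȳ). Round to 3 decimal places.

deff ≈ 0.919

V̂(ȳ_st) = Σ W_h² (1 − n_h/N_h) s_h²/n_h, with W_h = N_h/N and N = 4100:
  stratum North: (175/4100)²·(1 − 43/175)·2.1²/43 = 0.000140934
  stratum South: (625/4100)²·(1 − 150/625)·2.9²/150 = 0.000990172
  stratum East: (1025/4100)²·(1 − 38/1025)·2.4²/38 = 0.00912246
  stratum West: (1350/4100)²·(1 − 111/1350)·0.9²/111 = 0.000726105
  stratum Central: (925/4100)²·(1 − 65/925)·1.0²/65 = 0.000728046
V_st = 0.0117077
V_srs = (1 − 407/4100)·5.757/407 = 0.0127408
deff = V_st / V_srs = 0.0117077/0.0127408 = 0.9189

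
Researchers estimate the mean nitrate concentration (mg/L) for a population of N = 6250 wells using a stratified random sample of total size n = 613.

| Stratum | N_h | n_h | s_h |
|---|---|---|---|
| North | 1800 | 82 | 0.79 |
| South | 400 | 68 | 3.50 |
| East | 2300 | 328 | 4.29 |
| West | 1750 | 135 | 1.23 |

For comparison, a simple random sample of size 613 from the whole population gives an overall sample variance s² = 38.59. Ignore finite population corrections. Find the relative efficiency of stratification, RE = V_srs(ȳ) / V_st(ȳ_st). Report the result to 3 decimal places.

V̂(ȳ_st) = Σ W_h² s_h²/n_h, with W_h = N_h/N and N = 6250:
  stratum North: (1800/6250)²·0.79²/82 = 0.000631285
  stratum South: (400/6250)²·3.50²/68 = 0.000737882
  stratum East: (2300/6250)²·4.29²/328 = 0.00759865
  stratum West: (1750/6250)²·1.23²/135 = 0.000878603
V_st = 0.00984642
V_srs = s²/n = 38.59/613 = 0.0629527
Relative efficiency = V_srs / V_st = 0.0629527/0.00984642 = 6.3935

RE ≈ 6.393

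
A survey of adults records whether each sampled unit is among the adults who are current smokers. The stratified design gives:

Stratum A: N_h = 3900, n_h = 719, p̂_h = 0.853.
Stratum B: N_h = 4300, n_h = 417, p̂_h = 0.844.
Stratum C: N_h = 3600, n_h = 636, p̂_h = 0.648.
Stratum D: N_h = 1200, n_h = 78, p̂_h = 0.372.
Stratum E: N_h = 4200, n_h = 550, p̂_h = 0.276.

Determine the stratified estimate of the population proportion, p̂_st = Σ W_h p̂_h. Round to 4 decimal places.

p̂_st ≈ 0.6334

N = 17200; stratum weights W_h = N_h/N.
p̂_st = Σ W_h p̂_h = (3900·0.853 + 4300·0.844 + 3600·0.648 + 1200·0.372 + 4200·0.276)/17200 = 0.63339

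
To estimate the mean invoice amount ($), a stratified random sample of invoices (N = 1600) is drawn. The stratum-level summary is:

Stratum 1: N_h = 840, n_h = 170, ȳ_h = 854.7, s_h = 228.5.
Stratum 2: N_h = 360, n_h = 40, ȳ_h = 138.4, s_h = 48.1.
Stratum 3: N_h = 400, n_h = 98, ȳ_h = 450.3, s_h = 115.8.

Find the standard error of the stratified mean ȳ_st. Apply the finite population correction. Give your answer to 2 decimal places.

V̂(ȳ_st) = Σ W_h² (1 − n_h/N_h) s_h²/n_h, with W_h = N_h/N and N = 1600:
  stratum 1: (840/1600)²·(1 − 170/840)·228.5²/170 = 67.5208
  stratum 2: (360/1600)²·(1 − 40/360)·48.1²/40 = 2.60281
  stratum 3: (400/1600)²·(1 − 98/400)·115.8²/98 = 6.45681
V̂(ȳ_st) = 76.5804
SE(ȳ_st) = √76.5804 = 8.75102

SE(ȳ_st) ≈ 8.75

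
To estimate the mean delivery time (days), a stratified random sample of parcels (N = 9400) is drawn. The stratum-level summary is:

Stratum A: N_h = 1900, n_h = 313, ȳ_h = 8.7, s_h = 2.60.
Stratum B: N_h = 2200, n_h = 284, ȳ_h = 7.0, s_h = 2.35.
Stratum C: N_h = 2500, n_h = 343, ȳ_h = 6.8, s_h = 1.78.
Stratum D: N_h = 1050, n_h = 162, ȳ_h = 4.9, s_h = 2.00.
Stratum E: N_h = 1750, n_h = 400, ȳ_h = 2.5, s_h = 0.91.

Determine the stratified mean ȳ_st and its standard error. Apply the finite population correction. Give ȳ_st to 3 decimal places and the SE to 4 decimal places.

ȳ_st = Σ W_h ȳ_h = (1900·8.7 + 2200·7.0 + 2500·6.8 + 1050·4.9 + 1750·2.5)/9400 = 6.21809
V̂(ȳ_st) = Σ W_h² (1 − n_h/N_h) s_h²/n_h, with W_h = N_h/N and N = 9400:
  stratum A: (1900/9400)²·(1 − 313/1900)·2.60²/313 = 0.000737016
  stratum B: (2200/9400)²·(1 − 284/2200)·2.35²/284 = 0.000927641
  stratum C: (2500/9400)²·(1 − 343/2500)·1.78²/343 = 0.000563742
  stratum D: (1050/9400)²·(1 − 162/1050)·2.00²/162 = 0.00026055
  stratum E: (1750/9400)²·(1 − 400/1750)·0.91²/400 = 5.53527e-05
V̂(ȳ_st) = 0.0025443
SE(ȳ_st) = √0.0025443 = 0.0504411

ȳ_st ≈ 6.218, SE ≈ 0.0504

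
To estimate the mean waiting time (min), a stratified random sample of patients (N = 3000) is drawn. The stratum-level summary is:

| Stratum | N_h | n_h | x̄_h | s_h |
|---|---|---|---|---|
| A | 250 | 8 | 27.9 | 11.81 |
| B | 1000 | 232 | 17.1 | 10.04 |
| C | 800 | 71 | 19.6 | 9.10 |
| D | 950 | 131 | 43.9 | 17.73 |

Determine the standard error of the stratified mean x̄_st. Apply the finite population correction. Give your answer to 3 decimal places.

SE(x̄_st) ≈ 0.661

V̂(x̄_st) = Σ W_h² (1 − n_h/N_h) s_h²/n_h, with W_h = N_h/N and N = 3000:
  stratum A: (250/3000)²·(1 − 8/250)·11.81²/8 = 0.117199
  stratum B: (1000/3000)²·(1 − 232/1000)·10.04²/232 = 0.0370765
  stratum C: (800/3000)²·(1 − 71/800)·9.10²/71 = 0.0755787
  stratum D: (950/3000)²·(1 − 131/950)·17.73²/131 = 0.207449
V̂(x̄_st) = 0.437303
SE(x̄_st) = √0.437303 = 0.661289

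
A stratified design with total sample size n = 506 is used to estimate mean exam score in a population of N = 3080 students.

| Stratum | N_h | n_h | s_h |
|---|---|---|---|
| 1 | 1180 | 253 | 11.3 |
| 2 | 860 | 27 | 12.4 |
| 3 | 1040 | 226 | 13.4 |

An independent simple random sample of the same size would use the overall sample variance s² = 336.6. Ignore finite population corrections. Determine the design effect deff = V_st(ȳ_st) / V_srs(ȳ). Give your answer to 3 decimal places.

V̂(ȳ_st) = Σ W_h² s_h²/n_h, with W_h = N_h/N and N = 3080:
  stratum 1: (1180/3080)²·11.3²/253 = 0.0740797
  stratum 2: (860/3080)²·12.4²/27 = 0.443992
  stratum 3: (1040/3080)²·13.4²/226 = 0.0905871
V_st = 0.608659
V_srs = s²/n = 336.6/506 = 0.665217
deff = V_st / V_srs = 0.608659/0.665217 = 0.9150

deff ≈ 0.915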